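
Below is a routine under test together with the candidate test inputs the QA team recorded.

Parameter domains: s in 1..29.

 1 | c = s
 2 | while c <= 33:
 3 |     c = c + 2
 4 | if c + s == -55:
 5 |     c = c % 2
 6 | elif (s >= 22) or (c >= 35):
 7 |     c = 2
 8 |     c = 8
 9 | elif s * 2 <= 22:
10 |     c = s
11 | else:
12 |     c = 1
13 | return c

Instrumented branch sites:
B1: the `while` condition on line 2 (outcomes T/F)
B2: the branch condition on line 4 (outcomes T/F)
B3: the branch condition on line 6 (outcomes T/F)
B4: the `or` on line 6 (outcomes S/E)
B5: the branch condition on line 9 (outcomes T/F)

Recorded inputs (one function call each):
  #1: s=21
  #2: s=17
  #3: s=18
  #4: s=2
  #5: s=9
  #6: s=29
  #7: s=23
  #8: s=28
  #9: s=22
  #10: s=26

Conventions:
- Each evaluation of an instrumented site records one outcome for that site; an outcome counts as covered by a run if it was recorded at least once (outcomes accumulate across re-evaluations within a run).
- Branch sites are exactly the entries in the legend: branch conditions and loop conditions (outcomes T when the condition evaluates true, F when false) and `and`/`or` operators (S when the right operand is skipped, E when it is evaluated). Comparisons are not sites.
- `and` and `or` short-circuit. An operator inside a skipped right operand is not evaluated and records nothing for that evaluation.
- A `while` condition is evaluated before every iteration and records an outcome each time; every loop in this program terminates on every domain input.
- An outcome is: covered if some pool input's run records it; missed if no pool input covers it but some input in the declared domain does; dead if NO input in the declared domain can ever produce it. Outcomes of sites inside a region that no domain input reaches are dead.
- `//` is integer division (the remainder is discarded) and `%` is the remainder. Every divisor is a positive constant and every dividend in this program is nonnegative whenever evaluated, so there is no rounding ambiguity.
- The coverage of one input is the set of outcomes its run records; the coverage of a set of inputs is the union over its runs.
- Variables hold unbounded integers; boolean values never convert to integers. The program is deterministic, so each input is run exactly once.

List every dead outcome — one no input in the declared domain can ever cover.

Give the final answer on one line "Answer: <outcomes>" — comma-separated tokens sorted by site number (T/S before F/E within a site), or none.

sweeping the full domain (29 inputs) for each outcome:
  B2=T: unreachable across the whole domain -> dead
  reachable outcomes have witnesses, e.g. B1=T (e.g. s=1), B1=F (e.g. s=1), B2=F (e.g. s=1), B3=T (e.g. s=1)

Answer: B2=T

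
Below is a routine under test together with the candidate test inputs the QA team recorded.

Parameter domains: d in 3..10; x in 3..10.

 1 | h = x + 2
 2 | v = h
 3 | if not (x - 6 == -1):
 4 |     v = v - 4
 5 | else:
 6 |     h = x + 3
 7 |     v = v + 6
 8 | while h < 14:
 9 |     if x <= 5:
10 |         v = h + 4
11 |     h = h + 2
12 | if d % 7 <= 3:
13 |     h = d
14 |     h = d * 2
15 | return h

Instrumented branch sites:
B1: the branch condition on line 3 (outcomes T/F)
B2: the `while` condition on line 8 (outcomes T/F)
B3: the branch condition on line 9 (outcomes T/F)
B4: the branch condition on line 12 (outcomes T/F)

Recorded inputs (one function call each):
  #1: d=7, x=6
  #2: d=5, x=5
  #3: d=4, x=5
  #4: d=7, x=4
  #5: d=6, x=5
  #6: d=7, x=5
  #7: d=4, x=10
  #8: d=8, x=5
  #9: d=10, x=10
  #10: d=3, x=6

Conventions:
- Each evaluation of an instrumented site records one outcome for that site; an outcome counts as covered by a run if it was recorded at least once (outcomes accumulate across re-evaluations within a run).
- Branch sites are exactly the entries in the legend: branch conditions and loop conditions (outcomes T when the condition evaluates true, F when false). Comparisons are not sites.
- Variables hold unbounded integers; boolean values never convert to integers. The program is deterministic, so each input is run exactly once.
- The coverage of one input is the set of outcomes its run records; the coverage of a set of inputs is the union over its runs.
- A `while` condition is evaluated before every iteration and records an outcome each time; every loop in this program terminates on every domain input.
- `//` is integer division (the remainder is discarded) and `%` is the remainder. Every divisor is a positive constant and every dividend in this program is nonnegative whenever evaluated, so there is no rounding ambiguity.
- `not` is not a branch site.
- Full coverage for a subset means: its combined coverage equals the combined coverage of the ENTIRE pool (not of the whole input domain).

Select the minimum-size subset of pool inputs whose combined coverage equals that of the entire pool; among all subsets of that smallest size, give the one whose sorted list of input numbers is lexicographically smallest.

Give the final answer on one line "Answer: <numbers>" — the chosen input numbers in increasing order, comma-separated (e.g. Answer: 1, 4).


#1 (d=7, x=6) -> covered: B1=T, B2=T, B2=F, B3=F, B4=T
#2 (d=5, x=5) -> covered: B1=F, B2=T, B2=F, B3=T, B4=F
#3 (d=4, x=5) -> covered: B1=F, B2=T, B2=F, B3=T, B4=F
#4 (d=7, x=4) -> covered: B1=T, B2=T, B2=F, B3=T, B4=T
#5 (d=6, x=5) -> covered: B1=F, B2=T, B2=F, B3=T, B4=F
#6 (d=7, x=5) -> covered: B1=F, B2=T, B2=F, B3=T, B4=T
#7 (d=4, x=10) -> covered: B1=T, B2=T, B2=F, B3=F, B4=F
#8 (d=8, x=5) -> covered: B1=F, B2=T, B2=F, B3=T, B4=T
#9 (d=10, x=10) -> covered: B1=T, B2=T, B2=F, B3=F, B4=T
#10 (d=3, x=6) -> covered: B1=T, B2=T, B2=F, B3=F, B4=T
union over all inputs: B1=T, B1=F, B2=T, B2=F, B3=T, B3=F, B4=T, B4=F (8 outcomes)
no size-1 subset reaches all 8 outcomes (best union: 5/8)
size 2: inputs {1, 2} cover all 8 outcomes, and no lexicographically smaller subset of this size does
Answer: 1, 2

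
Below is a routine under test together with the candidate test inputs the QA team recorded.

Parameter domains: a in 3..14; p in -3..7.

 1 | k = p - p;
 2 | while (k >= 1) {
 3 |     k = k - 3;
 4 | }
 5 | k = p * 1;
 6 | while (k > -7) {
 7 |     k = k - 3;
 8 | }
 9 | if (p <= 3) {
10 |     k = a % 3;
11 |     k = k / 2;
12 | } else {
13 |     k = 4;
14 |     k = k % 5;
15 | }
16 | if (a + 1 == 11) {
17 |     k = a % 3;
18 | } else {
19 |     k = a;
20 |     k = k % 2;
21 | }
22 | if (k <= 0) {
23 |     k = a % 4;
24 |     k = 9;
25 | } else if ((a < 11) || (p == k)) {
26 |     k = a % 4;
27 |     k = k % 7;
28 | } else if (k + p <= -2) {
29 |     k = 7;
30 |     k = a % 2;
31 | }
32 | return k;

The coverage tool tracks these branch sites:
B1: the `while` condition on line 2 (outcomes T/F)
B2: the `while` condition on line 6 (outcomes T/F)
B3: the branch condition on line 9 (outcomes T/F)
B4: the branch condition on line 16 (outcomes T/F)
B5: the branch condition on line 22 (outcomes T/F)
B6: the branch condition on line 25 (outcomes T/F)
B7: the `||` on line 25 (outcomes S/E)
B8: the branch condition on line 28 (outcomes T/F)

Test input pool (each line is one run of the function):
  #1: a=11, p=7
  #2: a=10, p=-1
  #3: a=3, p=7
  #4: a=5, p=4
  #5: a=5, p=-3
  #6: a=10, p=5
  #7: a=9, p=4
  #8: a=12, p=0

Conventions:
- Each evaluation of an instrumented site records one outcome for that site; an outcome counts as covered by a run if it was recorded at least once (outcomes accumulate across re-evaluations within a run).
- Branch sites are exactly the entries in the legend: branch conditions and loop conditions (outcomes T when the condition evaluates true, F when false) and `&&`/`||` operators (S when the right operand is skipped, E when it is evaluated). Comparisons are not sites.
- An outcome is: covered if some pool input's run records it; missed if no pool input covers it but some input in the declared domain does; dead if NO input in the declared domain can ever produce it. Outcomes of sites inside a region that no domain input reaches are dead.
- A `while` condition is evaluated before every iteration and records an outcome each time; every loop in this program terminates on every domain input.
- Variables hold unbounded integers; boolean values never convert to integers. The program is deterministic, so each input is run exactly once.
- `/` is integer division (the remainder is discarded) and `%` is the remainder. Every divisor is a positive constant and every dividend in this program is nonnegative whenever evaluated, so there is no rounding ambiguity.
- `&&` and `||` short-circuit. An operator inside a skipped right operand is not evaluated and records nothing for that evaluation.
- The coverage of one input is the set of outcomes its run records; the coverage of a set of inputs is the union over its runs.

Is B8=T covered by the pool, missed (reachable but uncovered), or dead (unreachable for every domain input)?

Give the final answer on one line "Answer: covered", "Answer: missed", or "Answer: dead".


no pool input records B8=T
but domain input (a=11, p=-3) does record it -> reachable, so missed
Answer: missed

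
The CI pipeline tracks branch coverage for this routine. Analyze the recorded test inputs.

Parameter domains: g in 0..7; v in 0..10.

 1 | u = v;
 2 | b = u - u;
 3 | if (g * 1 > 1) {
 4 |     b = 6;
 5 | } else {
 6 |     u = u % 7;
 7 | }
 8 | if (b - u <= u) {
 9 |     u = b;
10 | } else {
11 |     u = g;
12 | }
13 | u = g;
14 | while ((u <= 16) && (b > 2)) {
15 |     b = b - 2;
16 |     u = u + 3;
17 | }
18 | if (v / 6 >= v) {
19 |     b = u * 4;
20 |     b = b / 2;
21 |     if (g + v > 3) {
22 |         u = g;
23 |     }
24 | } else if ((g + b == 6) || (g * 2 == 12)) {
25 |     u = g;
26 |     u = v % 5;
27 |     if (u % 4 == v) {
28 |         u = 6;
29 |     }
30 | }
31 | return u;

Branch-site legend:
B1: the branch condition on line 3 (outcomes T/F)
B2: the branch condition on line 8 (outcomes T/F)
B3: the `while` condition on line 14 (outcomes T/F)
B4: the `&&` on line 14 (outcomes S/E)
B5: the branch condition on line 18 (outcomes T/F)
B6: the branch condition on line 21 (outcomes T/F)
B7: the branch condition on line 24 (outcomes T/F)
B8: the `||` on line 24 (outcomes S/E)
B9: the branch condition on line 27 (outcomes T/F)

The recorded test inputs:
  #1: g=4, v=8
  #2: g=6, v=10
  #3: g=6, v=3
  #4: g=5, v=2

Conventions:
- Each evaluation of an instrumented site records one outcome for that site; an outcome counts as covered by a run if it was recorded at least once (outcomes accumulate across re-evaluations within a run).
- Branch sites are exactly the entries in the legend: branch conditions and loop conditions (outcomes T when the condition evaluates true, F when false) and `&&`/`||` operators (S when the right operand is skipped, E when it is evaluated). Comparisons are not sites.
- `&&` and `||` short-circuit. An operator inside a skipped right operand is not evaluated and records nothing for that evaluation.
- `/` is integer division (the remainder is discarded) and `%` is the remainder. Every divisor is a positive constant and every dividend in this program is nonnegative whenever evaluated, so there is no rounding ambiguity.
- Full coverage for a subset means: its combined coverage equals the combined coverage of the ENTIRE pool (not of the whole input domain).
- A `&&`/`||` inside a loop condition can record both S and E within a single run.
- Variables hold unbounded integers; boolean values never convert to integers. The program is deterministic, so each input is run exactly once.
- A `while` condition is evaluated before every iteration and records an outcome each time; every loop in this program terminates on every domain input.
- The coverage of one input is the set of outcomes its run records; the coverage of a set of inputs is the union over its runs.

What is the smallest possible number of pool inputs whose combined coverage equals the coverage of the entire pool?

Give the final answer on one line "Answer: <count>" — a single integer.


#1 (g=4, v=8) -> B1->T, B2->T, B4->E, B3->T, B4->E, B3->T, B4->E, B3->F, B5->F, B8->S, B7->T, B9->F; covered: B1=T, B2=T, B3=T, B3=F, B4=E, B5=F, B7=T, B8=S, B9=F
#2 (g=6, v=10) -> B1->T, B2->T, B4->E, B3->T, B4->E, B3->T, B4->E, B3->F, B5->F, B8->E, B7->T, B9->F; covered: B1=T, B2=T, B3=T, B3=F, B4=E, B5=F, B7=T, B8=E, B9=F
#3 (g=6, v=3) -> B1->T, B2->T, B4->E, B3->T, B4->E, B3->T, B4->E, B3->F, B5->F, B8->E, B7->T, B9->T; covered: B1=T, B2=T, B3=T, B3=F, B4=E, B5=F, B7=T, B8=E, B9=T
#4 (g=5, v=2) -> B1->T, B2->F, B4->E, B3->T, B4->E, B3->T, B4->E, B3->F, B5->F, B8->E, B7->F; covered: B1=T, B2=F, B3=T, B3=F, B4=E, B5=F, B7=F, B8=E
together the pool reaches 13 outcomes: B1=T, B2=T, B2=F, B3=T, B3=F, B4=E, B5=F, B7=T, B7=F, B8=S, B8=E, B9=T, B9=F
no size-1 subset reaches all 13 outcomes (best union: 9/13)
no size-2 subset reaches all 13 outcomes (best union: 12/13)
inputs {1, 3, 4} (size 3) cover everything; no size-3 subset with a lexicographically smaller index list covers all 13
Answer: 3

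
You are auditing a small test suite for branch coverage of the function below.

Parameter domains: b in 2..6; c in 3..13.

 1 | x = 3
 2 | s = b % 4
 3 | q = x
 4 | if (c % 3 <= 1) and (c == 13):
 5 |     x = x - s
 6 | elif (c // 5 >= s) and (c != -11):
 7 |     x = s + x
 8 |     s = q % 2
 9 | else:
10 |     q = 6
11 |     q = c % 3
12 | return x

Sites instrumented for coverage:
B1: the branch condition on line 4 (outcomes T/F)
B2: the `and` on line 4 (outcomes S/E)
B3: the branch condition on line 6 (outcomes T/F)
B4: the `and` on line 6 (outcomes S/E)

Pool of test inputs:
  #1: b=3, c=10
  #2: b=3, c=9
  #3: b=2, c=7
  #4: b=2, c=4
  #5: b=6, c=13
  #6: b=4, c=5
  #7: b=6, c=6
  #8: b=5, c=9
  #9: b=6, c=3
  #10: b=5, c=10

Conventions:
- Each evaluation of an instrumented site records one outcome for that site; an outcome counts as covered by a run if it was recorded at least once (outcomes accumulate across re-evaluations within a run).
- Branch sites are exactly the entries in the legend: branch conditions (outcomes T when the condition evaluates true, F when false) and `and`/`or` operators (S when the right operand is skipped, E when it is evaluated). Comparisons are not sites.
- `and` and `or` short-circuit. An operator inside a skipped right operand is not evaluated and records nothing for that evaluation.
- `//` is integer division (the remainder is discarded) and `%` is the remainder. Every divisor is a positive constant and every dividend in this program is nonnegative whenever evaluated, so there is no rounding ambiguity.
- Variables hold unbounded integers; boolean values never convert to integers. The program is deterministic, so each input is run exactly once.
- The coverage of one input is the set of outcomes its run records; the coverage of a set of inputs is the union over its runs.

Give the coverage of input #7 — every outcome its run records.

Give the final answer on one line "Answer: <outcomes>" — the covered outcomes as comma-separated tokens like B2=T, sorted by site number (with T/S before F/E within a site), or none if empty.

Simulating input #7 (b=6, c=6) step by step:
  B2->E, B1->F, B4->S, B3->F
collecting distinct outcomes: B1=F, B2=E, B3=F, B4=S

Answer: B1=F, B2=E, B3=F, B4=S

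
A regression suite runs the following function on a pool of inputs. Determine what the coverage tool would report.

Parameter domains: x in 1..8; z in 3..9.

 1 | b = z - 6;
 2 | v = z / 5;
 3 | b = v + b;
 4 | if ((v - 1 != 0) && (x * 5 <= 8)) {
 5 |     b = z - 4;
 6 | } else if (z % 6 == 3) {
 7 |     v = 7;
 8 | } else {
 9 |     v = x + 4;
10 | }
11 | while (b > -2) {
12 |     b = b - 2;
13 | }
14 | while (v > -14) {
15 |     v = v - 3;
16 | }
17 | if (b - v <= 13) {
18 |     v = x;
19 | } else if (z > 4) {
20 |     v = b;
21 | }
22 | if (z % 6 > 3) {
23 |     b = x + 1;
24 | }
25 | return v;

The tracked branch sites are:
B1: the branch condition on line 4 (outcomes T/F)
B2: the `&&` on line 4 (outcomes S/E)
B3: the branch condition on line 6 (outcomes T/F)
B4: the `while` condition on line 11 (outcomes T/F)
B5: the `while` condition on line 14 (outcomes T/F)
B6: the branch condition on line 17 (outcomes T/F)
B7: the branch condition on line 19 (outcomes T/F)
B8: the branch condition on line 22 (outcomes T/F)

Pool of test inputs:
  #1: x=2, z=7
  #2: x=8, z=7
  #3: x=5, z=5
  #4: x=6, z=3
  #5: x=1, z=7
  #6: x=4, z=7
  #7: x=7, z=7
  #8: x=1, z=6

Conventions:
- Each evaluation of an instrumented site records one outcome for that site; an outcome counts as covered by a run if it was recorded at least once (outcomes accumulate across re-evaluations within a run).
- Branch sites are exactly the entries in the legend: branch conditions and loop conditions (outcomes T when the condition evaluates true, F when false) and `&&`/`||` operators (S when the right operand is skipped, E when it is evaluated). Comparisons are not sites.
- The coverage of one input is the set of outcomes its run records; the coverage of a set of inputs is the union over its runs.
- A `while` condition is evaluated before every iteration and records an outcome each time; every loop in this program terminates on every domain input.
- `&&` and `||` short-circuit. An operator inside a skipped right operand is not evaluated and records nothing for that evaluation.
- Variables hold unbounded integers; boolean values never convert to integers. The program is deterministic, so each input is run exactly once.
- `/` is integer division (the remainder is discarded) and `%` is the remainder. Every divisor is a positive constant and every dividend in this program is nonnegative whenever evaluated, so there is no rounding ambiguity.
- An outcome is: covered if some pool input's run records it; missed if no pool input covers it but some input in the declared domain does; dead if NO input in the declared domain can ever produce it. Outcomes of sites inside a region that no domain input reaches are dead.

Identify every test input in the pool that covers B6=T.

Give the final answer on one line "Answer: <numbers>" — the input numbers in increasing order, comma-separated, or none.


input #1 (x=2, z=7): covers B6=T
input #2 (x=8, z=7): covers B6=T
input #3 (x=5, z=5): covers B6=T
input #4 (x=6, z=3): covers B6=T
input #5 (x=1, z=7): misses B6=T
input #6 (x=4, z=7): misses B6=T
input #7 (x=7, z=7): misses B6=T
input #8 (x=1, z=6): covers B6=T
Answer: 1, 2, 3, 4, 8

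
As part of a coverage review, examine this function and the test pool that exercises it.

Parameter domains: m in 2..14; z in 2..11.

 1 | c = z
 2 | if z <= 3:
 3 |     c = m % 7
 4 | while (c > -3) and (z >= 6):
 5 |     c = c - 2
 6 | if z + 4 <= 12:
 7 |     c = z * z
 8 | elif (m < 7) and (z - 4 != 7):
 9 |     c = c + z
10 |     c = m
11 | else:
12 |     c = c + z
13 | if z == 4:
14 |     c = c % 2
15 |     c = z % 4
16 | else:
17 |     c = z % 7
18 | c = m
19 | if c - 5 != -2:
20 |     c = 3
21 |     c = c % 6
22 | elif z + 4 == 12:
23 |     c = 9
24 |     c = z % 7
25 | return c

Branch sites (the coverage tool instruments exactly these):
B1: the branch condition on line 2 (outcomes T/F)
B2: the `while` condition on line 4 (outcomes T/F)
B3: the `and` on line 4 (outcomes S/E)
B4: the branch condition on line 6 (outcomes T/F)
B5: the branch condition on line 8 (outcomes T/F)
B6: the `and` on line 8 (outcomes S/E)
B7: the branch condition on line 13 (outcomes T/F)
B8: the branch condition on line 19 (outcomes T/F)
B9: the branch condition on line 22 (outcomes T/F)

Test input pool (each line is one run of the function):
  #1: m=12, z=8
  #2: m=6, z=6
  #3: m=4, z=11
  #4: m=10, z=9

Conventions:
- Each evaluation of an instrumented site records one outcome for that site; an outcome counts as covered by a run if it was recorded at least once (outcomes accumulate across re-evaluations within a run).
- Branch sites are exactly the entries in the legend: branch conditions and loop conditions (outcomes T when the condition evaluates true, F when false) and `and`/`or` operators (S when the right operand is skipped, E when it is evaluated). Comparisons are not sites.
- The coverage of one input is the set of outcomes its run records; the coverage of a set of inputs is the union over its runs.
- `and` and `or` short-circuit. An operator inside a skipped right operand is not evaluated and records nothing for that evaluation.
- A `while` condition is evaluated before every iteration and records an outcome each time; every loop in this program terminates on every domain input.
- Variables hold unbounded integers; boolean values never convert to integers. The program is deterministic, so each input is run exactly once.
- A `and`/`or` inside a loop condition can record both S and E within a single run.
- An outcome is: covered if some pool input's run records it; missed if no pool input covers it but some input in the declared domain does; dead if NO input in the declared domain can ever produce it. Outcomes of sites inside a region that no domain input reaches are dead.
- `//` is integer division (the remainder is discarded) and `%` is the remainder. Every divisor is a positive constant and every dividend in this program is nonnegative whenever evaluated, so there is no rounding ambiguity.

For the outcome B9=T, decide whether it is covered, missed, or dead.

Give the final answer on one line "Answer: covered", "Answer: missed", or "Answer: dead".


no pool input records B9=T
but domain input (m=3, z=8) does record it -> reachable, so missed
Answer: missed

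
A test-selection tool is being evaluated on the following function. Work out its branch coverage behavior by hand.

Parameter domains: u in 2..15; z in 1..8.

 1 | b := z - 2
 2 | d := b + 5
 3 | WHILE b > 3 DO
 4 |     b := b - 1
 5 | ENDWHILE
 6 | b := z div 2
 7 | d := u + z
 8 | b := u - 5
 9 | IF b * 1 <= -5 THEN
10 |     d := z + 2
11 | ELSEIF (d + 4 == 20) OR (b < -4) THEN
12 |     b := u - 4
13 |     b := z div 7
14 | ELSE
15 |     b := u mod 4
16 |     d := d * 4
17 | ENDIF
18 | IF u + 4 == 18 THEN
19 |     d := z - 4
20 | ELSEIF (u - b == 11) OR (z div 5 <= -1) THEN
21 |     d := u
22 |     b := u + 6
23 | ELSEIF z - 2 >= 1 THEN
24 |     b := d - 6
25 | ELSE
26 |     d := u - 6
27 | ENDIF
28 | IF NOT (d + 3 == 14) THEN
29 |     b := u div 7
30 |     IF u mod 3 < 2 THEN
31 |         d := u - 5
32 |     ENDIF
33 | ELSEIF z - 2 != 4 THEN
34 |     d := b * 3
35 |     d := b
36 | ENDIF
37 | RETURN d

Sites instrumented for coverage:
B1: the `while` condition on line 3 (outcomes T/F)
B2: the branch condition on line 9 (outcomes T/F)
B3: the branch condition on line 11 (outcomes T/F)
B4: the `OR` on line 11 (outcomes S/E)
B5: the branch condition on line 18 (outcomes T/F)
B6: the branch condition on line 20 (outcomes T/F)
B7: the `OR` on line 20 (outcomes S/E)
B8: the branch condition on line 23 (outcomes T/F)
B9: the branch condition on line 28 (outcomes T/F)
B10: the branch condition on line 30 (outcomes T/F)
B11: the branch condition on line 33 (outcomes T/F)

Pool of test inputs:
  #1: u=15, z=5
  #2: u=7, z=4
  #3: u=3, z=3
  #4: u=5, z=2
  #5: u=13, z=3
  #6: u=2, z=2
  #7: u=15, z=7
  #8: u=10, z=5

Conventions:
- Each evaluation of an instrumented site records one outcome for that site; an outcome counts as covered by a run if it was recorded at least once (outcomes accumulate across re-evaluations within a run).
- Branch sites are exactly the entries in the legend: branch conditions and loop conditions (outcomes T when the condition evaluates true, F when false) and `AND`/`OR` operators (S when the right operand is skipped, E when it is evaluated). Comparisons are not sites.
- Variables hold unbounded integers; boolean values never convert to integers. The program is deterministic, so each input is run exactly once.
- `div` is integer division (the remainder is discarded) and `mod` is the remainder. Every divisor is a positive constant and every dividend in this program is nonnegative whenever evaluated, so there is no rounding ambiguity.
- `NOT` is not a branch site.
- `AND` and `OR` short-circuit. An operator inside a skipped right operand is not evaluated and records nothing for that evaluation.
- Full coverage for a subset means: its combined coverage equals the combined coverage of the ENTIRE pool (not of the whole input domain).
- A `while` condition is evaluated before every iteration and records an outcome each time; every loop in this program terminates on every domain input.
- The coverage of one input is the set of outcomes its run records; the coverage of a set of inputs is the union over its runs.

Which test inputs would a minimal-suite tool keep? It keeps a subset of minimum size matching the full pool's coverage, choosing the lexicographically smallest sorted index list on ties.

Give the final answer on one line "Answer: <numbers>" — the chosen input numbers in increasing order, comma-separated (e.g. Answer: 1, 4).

input #1 (u=15, z=5): events B1->F, B2->F, B4->E, B3->F, B5->F, B7->E, B6->F, B8->T, B9->T, B10->T; covers B1=F, B2=F, B3=F, B4=E, B5=F, B6=F, B7=E, B8=T, B9=T, B10=T
input #2 (u=7, z=4): events B1->F, B2->F, B4->E, B3->F, B5->F, B7->E, B6->F, B8->T, B9->T, B10->T; covers B1=F, B2=F, B3=F, B4=E, B5=F, B6=F, B7=E, B8=T, B9=T, B10=T
input #3 (u=3, z=3): events B1->F, B2->F, B4->E, B3->F, B5->F, B7->E, B6->F, B8->T, B9->T, B10->T; covers B1=F, B2=F, B3=F, B4=E, B5=F, B6=F, B7=E, B8=T, B9=T, B10=T
input #4 (u=5, z=2): events B1->F, B2->F, B4->E, B3->F, B5->F, B7->E, B6->F, B8->F, B9->T, B10->F; covers B1=F, B2=F, B3=F, B4=E, B5=F, B6=F, B7=E, B8=F, B9=T, B10=F
input #5 (u=13, z=3): events B1->F, B2->F, B4->S, B3->T, B5->F, B7->E, B6->F, B8->T, B9->T, B10->T; covers B1=F, B2=F, B3=T, B4=S, B5=F, B6=F, B7=E, B8=T, B9=T, B10=T
input #6 (u=2, z=2): events B1->F, B2->F, B4->E, B3->F, B5->F, B7->E, B6->F, B8->F, B9->T, B10->F; covers B1=F, B2=F, B3=F, B4=E, B5=F, B6=F, B7=E, B8=F, B9=T, B10=F
input #7 (u=15, z=7): events B1->T, B1->T, B1->F, B2->F, B4->E, B3->F, B5->F, B7->E, B6->F, B8->T, B9->T, B10->T; covers B1=T, B1=F, B2=F, B3=F, B4=E, B5=F, B6=F, B7=E, B8=T, B9=T, B10=T
input #8 (u=10, z=5): events B1->F, B2->F, B4->E, B3->F, B5->F, B7->E, B6->F, B8->T, B9->T, B10->T; covers B1=F, B2=F, B3=F, B4=E, B5=F, B6=F, B7=E, B8=T, B9=T, B10=T
the full pool covers 15 outcomes: B1=T, B1=F, B2=F, B3=T, B3=F, B4=S, B4=E, B5=F, B6=F, B7=E, B8=T, B8=F, B9=T, B10=T, B10=F
checked all size-1 subsets: none covers 15 outcomes (max 11/15)
checked all size-2 subsets: none covers 15 outcomes (max 14/15)
size 3: inputs {4, 5, 7} cover all 15 outcomes, and no lexicographically smaller subset of this size does

Answer: 4, 5, 7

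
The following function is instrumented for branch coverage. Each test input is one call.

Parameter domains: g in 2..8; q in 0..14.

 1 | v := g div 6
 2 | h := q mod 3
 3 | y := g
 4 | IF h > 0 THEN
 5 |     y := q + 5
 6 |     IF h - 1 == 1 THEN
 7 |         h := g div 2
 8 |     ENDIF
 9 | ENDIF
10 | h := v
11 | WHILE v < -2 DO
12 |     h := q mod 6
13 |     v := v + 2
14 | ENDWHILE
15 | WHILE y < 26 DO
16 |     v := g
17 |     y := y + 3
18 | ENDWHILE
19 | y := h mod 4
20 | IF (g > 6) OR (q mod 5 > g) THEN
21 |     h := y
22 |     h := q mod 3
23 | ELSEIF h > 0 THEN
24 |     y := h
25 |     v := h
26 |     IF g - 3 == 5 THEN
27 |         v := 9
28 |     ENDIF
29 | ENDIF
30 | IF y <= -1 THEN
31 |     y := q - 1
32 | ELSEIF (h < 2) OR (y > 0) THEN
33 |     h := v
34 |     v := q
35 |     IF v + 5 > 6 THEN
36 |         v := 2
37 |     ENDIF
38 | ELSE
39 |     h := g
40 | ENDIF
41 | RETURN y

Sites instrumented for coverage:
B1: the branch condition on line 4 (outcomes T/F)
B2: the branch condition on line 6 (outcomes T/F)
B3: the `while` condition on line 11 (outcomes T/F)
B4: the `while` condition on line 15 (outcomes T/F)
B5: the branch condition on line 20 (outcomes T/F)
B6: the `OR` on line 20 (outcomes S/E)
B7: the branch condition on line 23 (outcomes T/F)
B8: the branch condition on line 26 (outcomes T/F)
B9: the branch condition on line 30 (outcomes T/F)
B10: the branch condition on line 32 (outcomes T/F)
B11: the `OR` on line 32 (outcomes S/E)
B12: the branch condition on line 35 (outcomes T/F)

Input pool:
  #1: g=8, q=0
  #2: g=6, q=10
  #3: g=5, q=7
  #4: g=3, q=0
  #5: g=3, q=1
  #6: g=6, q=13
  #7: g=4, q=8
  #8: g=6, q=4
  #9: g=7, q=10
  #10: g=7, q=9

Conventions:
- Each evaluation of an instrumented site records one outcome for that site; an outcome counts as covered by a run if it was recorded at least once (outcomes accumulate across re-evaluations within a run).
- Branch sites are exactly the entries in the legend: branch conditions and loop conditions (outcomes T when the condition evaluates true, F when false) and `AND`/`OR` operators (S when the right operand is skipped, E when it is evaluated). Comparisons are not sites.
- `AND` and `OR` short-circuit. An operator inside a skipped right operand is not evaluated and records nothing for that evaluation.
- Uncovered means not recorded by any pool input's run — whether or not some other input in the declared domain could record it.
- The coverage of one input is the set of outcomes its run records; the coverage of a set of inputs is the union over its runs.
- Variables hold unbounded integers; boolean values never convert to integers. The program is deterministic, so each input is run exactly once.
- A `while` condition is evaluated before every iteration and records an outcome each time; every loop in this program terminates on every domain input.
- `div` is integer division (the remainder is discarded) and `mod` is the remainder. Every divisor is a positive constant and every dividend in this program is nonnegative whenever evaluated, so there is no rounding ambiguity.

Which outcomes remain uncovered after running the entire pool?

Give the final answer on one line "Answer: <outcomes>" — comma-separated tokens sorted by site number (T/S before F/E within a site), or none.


run #1 (g=8, q=0) records B1=F, B3=F, B4=T, B4=F, B5=T, B6=S, B9=F, B10=T, B11=S, B12=F
run #2 (g=6, q=10) records B1=T, B2=F, B3=F, B4=T, B4=F, B5=F, B6=E, B7=T, B8=F, B9=F, B10=T, B11=S, B12=T
run #3 (g=5, q=7) records B1=T, B2=F, B3=F, B4=T, B4=F, B5=F, B6=E, B7=F, B9=F, B10=T, B11=S, B12=T
run #4 (g=3, q=0) records B1=F, B3=F, B4=T, B4=F, B5=F, B6=E, B7=F, B9=F, B10=T, B11=S, B12=F
run #5 (g=3, q=1) records B1=T, B2=F, B3=F, B4=T, B4=F, B5=F, B6=E, B7=F, B9=F, B10=T, B11=S, B12=F
run #6 (g=6, q=13) records B1=T, B2=F, B3=F, B4=T, B4=F, B5=F, B6=E, B7=T, B8=F, B9=F, B10=T, B11=S, B12=T
run #7 (g=4, q=8) records B1=T, B2=T, B3=F, B4=T, B4=F, B5=F, B6=E, B7=F, B9=F, B10=T, B11=S, B12=T
run #8 (g=6, q=4) records B1=T, B2=F, B3=F, B4=T, B4=F, B5=F, B6=E, B7=T, B8=F, B9=F, B10=T, B11=S, B12=T
run #9 (g=7, q=10) records B1=T, B2=F, B3=F, B4=T, B4=F, B5=T, B6=S, B9=F, B10=T, B11=S, B12=T
run #10 (g=7, q=9) records B1=F, B3=F, B4=T, B4=F, B5=T, B6=S, B9=F, B10=T, B11=S, B12=T
union over the pool: B1=T, B1=F, B2=T, B2=F, B3=F, B4=T, B4=F, B5=T, B5=F, B6=S, B6=E, B7=T, B7=F, B8=F, B9=F, B10=T, B11=S, B12=T, B12=F
uncovered (5 of 24): B3=T, B8=T, B9=T, B10=F, B11=E
Answer: B3=T, B8=T, B9=T, B10=F, B11=E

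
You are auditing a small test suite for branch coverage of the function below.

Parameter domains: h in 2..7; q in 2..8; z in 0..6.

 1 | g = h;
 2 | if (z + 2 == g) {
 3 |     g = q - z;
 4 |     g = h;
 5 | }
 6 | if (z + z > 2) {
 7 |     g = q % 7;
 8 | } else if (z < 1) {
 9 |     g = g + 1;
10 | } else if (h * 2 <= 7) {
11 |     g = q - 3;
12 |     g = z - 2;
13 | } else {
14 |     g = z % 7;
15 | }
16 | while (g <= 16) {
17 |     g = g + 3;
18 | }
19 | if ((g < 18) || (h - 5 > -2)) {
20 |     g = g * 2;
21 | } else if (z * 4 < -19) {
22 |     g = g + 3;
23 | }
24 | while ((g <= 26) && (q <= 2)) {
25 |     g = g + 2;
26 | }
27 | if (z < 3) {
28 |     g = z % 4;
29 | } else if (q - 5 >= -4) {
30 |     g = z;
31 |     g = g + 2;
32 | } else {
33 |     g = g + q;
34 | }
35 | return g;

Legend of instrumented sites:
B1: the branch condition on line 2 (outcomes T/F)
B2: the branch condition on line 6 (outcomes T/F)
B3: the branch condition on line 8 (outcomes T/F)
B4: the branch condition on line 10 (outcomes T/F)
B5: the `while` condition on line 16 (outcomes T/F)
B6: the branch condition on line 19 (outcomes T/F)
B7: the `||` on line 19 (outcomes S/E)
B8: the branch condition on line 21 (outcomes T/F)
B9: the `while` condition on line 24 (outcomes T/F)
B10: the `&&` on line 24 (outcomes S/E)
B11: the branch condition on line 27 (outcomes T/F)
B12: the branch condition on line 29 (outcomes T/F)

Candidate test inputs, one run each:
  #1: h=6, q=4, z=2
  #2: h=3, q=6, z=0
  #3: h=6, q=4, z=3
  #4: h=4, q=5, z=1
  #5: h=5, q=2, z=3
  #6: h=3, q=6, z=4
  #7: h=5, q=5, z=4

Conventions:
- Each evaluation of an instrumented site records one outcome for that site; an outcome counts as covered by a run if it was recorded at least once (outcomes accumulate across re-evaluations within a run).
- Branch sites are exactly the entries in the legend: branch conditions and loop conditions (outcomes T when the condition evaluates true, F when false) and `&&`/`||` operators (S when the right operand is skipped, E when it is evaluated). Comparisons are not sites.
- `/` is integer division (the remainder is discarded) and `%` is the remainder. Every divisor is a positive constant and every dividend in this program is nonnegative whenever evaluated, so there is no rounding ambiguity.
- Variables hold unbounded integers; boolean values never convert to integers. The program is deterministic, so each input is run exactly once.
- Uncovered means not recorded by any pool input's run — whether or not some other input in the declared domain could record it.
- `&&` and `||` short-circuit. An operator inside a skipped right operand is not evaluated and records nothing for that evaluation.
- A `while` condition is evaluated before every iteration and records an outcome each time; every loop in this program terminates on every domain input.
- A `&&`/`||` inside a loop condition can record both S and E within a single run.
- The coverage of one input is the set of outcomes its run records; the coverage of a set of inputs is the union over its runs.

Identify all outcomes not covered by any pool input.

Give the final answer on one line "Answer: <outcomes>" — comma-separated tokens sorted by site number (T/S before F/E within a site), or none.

test 1 (h=6, q=4, z=2) hits B1=F, B2=T, B5=T, B5=F, B6=T, B7=E, B9=F, B10=S, B11=T
test 2 (h=3, q=6, z=0) hits B1=F, B2=F, B3=T, B5=T, B5=F, B6=F, B7=E, B8=F, B9=F, B10=E, B11=T
test 3 (h=6, q=4, z=3) hits B1=F, B2=T, B5=T, B5=F, B6=T, B7=E, B9=F, B10=S, B11=F, B12=T
test 4 (h=4, q=5, z=1) hits B1=F, B2=F, B3=F, B4=F, B5=T, B5=F, B6=T, B7=E, B9=F, B10=S, B11=T
test 5 (h=5, q=2, z=3) hits B1=T, B2=T, B5=T, B5=F, B6=T, B7=S, B9=F, B10=S, B11=F, B12=T
test 6 (h=3, q=6, z=4) hits B1=F, B2=T, B5=T, B5=F, B6=F, B7=E, B8=F, B9=F, B10=E, B11=F, B12=T
test 7 (h=5, q=5, z=4) hits B1=F, B2=T, B5=T, B5=F, B6=T, B7=S, B9=F, B10=S, B11=F, B12=T
union over the pool: B1=T, B1=F, B2=T, B2=F, B3=T, B3=F, B4=F, B5=T, B5=F, B6=T, B6=F, B7=S, B7=E, B8=F, B9=F, B10=S, B10=E, B11=T, B11=F, B12=T
uncovered (4 of 24): B4=T, B8=T, B9=T, B12=F

Answer: B4=T, B8=T, B9=T, B12=F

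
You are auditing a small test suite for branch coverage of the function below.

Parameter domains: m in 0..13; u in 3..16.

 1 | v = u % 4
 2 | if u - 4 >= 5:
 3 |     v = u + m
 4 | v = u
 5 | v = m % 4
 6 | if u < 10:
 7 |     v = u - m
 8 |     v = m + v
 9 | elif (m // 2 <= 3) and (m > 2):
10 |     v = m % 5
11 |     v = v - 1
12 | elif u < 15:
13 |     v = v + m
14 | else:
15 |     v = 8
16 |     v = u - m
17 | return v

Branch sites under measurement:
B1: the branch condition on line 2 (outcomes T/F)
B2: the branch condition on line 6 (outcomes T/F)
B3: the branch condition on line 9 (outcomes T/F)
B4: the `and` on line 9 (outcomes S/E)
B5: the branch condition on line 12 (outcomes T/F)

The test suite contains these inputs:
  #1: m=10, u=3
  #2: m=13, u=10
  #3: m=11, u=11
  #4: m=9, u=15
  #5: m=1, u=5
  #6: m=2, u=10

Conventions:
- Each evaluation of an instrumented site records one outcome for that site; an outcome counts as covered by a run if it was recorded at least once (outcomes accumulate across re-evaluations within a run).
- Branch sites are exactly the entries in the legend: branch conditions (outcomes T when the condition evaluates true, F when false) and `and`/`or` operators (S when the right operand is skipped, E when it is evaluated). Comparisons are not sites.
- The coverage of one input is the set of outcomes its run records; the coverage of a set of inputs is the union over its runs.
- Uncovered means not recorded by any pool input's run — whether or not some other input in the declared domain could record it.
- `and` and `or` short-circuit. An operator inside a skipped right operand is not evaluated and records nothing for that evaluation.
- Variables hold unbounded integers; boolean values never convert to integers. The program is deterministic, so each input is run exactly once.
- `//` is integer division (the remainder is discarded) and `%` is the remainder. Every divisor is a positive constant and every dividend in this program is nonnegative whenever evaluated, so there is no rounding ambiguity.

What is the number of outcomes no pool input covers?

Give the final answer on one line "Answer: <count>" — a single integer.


input #1 (m=10, u=3): events B1->F, B2->T; covers B1=F, B2=T
input #2 (m=13, u=10): events B1->T, B2->F, B4->S, B3->F, B5->T; covers B1=T, B2=F, B3=F, B4=S, B5=T
input #3 (m=11, u=11): events B1->T, B2->F, B4->S, B3->F, B5->T; covers B1=T, B2=F, B3=F, B4=S, B5=T
input #4 (m=9, u=15): events B1->T, B2->F, B4->S, B3->F, B5->F; covers B1=T, B2=F, B3=F, B4=S, B5=F
input #5 (m=1, u=5): events B1->F, B2->T; covers B1=F, B2=T
input #6 (m=2, u=10): events B1->T, B2->F, B4->E, B3->F, B5->T; covers B1=T, B2=F, B3=F, B4=E, B5=T
union over the pool: B1=T, B1=F, B2=T, B2=F, B3=F, B4=S, B4=E, B5=T, B5=F
uncovered (1 of 10): B3=T
Answer: 1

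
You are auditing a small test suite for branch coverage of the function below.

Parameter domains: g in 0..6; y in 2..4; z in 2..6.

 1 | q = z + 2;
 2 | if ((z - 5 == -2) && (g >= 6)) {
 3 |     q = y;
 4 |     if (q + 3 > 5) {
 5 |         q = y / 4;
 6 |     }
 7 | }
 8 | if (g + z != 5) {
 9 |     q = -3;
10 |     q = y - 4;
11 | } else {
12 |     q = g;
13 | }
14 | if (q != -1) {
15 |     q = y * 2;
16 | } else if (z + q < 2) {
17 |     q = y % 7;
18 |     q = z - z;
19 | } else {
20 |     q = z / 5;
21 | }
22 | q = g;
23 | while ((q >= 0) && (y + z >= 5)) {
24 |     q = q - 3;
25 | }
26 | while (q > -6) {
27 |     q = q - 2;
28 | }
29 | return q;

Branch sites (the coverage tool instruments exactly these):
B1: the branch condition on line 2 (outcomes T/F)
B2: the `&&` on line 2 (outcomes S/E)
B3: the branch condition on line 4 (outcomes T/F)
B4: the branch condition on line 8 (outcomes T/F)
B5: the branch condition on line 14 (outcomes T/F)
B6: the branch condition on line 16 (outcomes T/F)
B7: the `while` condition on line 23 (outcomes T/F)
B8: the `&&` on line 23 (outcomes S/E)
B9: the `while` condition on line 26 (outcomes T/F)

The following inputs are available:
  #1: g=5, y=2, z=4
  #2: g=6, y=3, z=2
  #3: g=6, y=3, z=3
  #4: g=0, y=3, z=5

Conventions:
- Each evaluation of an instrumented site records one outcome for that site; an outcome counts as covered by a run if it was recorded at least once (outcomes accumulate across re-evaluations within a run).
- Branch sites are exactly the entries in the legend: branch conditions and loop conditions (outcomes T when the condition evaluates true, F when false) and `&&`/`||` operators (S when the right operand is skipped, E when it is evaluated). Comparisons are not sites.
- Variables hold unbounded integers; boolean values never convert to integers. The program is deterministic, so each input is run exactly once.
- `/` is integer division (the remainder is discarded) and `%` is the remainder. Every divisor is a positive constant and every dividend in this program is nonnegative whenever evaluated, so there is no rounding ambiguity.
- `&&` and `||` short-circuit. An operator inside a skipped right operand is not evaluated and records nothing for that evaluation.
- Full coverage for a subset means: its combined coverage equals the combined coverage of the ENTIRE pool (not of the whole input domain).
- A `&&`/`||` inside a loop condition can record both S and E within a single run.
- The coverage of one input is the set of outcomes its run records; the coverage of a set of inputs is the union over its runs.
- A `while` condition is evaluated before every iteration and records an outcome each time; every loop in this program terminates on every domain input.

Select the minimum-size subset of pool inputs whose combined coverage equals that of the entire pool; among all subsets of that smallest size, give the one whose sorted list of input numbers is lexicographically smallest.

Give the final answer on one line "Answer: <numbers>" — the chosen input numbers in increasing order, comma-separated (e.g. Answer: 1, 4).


run #1 (g=5, y=2, z=4) runs B2->S, B1->F, B4->T, B5->T, B8->E, B7->T, B8->E, B7->T, B8->S, B7->F, B9->T, B9->T, B9->T, B9->F; records B1=F, B2=S, B4=T, B5=T, B7=T, B7=F, B8=S, B8=E, B9=T, B9=F
run #2 (g=6, y=3, z=2) runs B2->S, B1->F, B4->T, B5->F, B6->T, B8->E, B7->T, B8->E, B7->T, B8->E, B7->T, B8->S, B7->F, B9->T, ...; records B1=F, B2=S, B4=T, B5=F, B6=T, B7=T, B7=F, B8=S, B8=E, B9=T, B9=F
run #3 (g=6, y=3, z=3) runs B2->E, B1->T, B3->T, B4->T, B5->F, B6->F, B8->E, B7->T, B8->E, B7->T, B8->E, B7->T, B8->S, B7->F, ...; records B1=T, B2=E, B3=T, B4=T, B5=F, B6=F, B7=T, B7=F, B8=S, B8=E, B9=T, B9=F
run #4 (g=0, y=3, z=5) runs B2->S, B1->F, B4->F, B5->T, B8->E, B7->T, B8->S, B7->F, B9->T, B9->T, B9->F; records B1=F, B2=S, B4=F, B5=T, B7=T, B7=F, B8=S, B8=E, B9=T, B9=F
the full pool covers 17 outcomes: B1=T, B1=F, B2=S, B2=E, B3=T, B4=T, B4=F, B5=T, B5=F, B6=T, B6=F, B7=T, B7=F, B8=S, B8=E, B9=T, B9=F
size 1 is not enough: best union over all size-1 subsets is 12/17
size 2 is not enough: best union over all size-2 subsets is 16/17
at size 3, {2, 3, 4} reaches all 17 outcomes; every lexicographically earlier size-3 subset fails
Answer: 2, 3, 4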